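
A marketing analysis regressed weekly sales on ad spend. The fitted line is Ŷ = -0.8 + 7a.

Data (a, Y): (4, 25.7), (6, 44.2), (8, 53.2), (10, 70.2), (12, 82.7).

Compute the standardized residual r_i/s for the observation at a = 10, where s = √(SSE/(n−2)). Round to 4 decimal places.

0.4264

a=4: Ŷ = -0.8 + 7·4 = 27.2; r = 25.7 − 27.2 = -1.5
a=6: Ŷ = -0.8 + 7·6 = 41.2; r = 44.2 − 41.2 = 3
a=8: Ŷ = -0.8 + 7·8 = 55.2; r = 53.2 − 55.2 = -2
a=10: Ŷ = -0.8 + 7·10 = 69.2; r = 70.2 − 69.2 = 1
a=12: Ŷ = -0.8 + 7·12 = 83.2; r = 82.7 − 83.2 = -0.5
SSE = 2.25 + 9 + 4 + 1 + 0.25 = 16.5
s = √(16.5/3) = 2.34521
r/s = 1 / 2.34521 = 0.4264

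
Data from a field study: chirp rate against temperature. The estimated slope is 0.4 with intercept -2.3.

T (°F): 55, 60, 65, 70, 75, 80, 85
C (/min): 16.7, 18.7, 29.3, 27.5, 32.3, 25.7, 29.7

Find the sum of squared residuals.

T=55: Ĉ = -2.3 + 0.4·55 = 19.7; r = 16.7 − 19.7 = -3
T=60: Ĉ = -2.3 + 0.4·60 = 21.7; r = 18.7 − 21.7 = -3
T=65: Ĉ = -2.3 + 0.4·65 = 23.7; r = 29.3 − 23.7 = 5.6
T=70: Ĉ = -2.3 + 0.4·70 = 25.7; r = 27.5 − 25.7 = 1.8
T=75: Ĉ = -2.3 + 0.4·75 = 27.7; r = 32.3 − 27.7 = 4.6
T=80: Ĉ = -2.3 + 0.4·80 = 29.7; r = 25.7 − 29.7 = -4
T=85: Ĉ = -2.3 + 0.4·85 = 31.7; r = 29.7 − 31.7 = -2
SSE = 9 + 9 + 31.36 + 3.24 + 21.16 + 16 + 4 = 93.76

SSE = 93.76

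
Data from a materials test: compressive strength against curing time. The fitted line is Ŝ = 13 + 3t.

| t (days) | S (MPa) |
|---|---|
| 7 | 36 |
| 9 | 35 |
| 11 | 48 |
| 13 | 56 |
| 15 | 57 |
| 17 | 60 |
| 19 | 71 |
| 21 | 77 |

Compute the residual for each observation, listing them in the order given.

t=7: Ŝ = 13 + 3·7 = 34; r = 36 − 34 = 2
t=9: Ŝ = 13 + 3·9 = 40; r = 35 − 40 = -5
t=11: Ŝ = 13 + 3·11 = 46; r = 48 − 46 = 2
t=13: Ŝ = 13 + 3·13 = 52; r = 56 − 52 = 4
t=15: Ŝ = 13 + 3·15 = 58; r = 57 − 58 = -1
t=17: Ŝ = 13 + 3·17 = 64; r = 60 − 64 = -4
t=19: Ŝ = 13 + 3·19 = 70; r = 71 − 70 = 1
t=21: Ŝ = 13 + 3·21 = 76; r = 77 − 76 = 1

2, -5, 2, 4, -1, -4, 1, 1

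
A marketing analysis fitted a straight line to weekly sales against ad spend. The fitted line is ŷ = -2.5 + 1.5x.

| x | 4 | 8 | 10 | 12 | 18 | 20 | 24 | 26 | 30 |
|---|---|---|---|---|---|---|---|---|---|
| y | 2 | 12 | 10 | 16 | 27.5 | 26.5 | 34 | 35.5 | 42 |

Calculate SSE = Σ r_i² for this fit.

SSE = 26.5

x=4: ŷ = -2.5 + 1.5·4 = 3.5; r = 2 − 3.5 = -1.5
x=8: ŷ = -2.5 + 1.5·8 = 9.5; r = 12 − 9.5 = 2.5
x=10: ŷ = -2.5 + 1.5·10 = 12.5; r = 10 − 12.5 = -2.5
x=12: ŷ = -2.5 + 1.5·12 = 15.5; r = 16 − 15.5 = 0.5
x=18: ŷ = -2.5 + 1.5·18 = 24.5; r = 27.5 − 24.5 = 3
x=20: ŷ = -2.5 + 1.5·20 = 27.5; r = 26.5 − 27.5 = -1
x=24: ŷ = -2.5 + 1.5·24 = 33.5; r = 34 − 33.5 = 0.5
x=26: ŷ = -2.5 + 1.5·26 = 36.5; r = 35.5 − 36.5 = -1
x=30: ŷ = -2.5 + 1.5·30 = 42.5; r = 42 − 42.5 = -0.5
SSE = 2.25 + 6.25 + 6.25 + 0.25 + 9 + 1 + 0.25 + 1 + 0.25 = 26.5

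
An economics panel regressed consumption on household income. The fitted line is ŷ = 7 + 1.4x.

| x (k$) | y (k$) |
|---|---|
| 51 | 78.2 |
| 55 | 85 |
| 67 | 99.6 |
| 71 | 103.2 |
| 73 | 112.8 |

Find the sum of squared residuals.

x=51: ŷ = 7 + 1.4·51 = 78.4; e = 78.2 − 78.4 = -0.2
x=55: ŷ = 7 + 1.4·55 = 84; e = 85 − 84 = 1
x=67: ŷ = 7 + 1.4·67 = 100.8; e = 99.6 − 100.8 = -1.2
x=71: ŷ = 7 + 1.4·71 = 106.4; e = 103.2 − 106.4 = -3.2
x=73: ŷ = 7 + 1.4·73 = 109.2; e = 112.8 − 109.2 = 3.6
SSE = 0.04 + 1 + 1.44 + 10.24 + 12.96 = 25.68

SSE = 25.68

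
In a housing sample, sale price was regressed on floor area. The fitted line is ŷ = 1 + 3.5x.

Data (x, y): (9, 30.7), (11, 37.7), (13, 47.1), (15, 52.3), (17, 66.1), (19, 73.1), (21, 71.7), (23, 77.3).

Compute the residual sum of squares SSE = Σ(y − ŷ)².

SSE = 96.48

x=9: ŷ = 1 + 3.5·9 = 32.5; e = 30.7 − 32.5 = -1.8
x=11: ŷ = 1 + 3.5·11 = 39.5; e = 37.7 − 39.5 = -1.8
x=13: ŷ = 1 + 3.5·13 = 46.5; e = 47.1 − 46.5 = 0.6
x=15: ŷ = 1 + 3.5·15 = 53.5; e = 52.3 − 53.5 = -1.2
x=17: ŷ = 1 + 3.5·17 = 60.5; e = 66.1 − 60.5 = 5.6
x=19: ŷ = 1 + 3.5·19 = 67.5; e = 73.1 − 67.5 = 5.6
x=21: ŷ = 1 + 3.5·21 = 74.5; e = 71.7 − 74.5 = -2.8
x=23: ŷ = 1 + 3.5·23 = 81.5; e = 77.3 − 81.5 = -4.2
SSE = 3.24 + 3.24 + 0.36 + 1.44 + 31.36 + 31.36 + 7.84 + 17.64 = 96.48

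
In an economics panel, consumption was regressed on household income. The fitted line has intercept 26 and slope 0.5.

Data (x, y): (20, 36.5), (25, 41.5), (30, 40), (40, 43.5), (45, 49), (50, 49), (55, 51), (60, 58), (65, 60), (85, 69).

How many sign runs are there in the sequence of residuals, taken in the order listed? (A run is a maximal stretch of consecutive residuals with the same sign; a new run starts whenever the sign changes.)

x=20: ŷ = 26 + 0.5·20 = 36; e = 36.5 − 36 = 0.5
x=25: ŷ = 26 + 0.5·25 = 38.5; e = 41.5 − 38.5 = 3
x=30: ŷ = 26 + 0.5·30 = 41; e = 40 − 41 = -1
x=40: ŷ = 26 + 0.5·40 = 46; e = 43.5 − 46 = -2.5
x=45: ŷ = 26 + 0.5·45 = 48.5; e = 49 − 48.5 = 0.5
x=50: ŷ = 26 + 0.5·50 = 51; e = 49 − 51 = -2
x=55: ŷ = 26 + 0.5·55 = 53.5; e = 51 − 53.5 = -2.5
x=60: ŷ = 26 + 0.5·60 = 56; e = 58 − 56 = 2
x=65: ŷ = 26 + 0.5·65 = 58.5; e = 60 − 58.5 = 1.5
x=85: ŷ = 26 + 0.5·85 = 68.5; e = 69 − 68.5 = 0.5
Signs: + + − − + − − + + +
Runs: +×2, −×2, +×1, −×2, +×3 → 5

5 runs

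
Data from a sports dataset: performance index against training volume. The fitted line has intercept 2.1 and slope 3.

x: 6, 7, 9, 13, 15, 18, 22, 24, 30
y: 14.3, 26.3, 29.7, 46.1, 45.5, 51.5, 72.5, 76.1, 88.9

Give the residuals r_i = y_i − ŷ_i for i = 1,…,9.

x=6: ŷ = 2.1 + 3·6 = 20.1; r = 14.3 − 20.1 = -5.8
x=7: ŷ = 2.1 + 3·7 = 23.1; r = 26.3 − 23.1 = 3.2
x=9: ŷ = 2.1 + 3·9 = 29.1; r = 29.7 − 29.1 = 0.6
x=13: ŷ = 2.1 + 3·13 = 41.1; r = 46.1 − 41.1 = 5
x=15: ŷ = 2.1 + 3·15 = 47.1; r = 45.5 − 47.1 = -1.6
x=18: ŷ = 2.1 + 3·18 = 56.1; r = 51.5 − 56.1 = -4.6
x=22: ŷ = 2.1 + 3·22 = 68.1; r = 72.5 − 68.1 = 4.4
x=24: ŷ = 2.1 + 3·24 = 74.1; r = 76.1 − 74.1 = 2
x=30: ŷ = 2.1 + 3·30 = 92.1; r = 88.9 − 92.1 = -3.2

-5.8, 3.2, 0.6, 5, -1.6, -4.6, 4.4, 2, -3.2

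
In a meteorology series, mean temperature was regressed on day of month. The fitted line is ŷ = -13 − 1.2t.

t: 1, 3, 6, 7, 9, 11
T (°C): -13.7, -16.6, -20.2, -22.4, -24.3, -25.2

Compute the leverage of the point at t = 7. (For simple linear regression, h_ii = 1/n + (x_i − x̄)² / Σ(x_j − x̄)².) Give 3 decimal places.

h = 0.177

t̄ = (1 + 3 + 6 + 7 + 9 + 11)/6 = 6.16667
Σ(t − t̄)² = 26.6944 + 10.0278 + 0.0277778 + 0.694444 + 8.02778 + 23.3611 = 68.8333
h = 1/6 + (0.833333)²/68.8333 = 0.166667 + 0.0100888 = 0.177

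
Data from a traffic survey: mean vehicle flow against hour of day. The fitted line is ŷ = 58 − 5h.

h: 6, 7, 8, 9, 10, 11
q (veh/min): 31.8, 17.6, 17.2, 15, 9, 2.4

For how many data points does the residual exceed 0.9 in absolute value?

4

h=6: ŷ = 58 − 5·6 = 28; e = 31.8 − 28 = 3.8
h=7: ŷ = 58 − 5·7 = 23; e = 17.6 − 23 = -5.4
h=8: ŷ = 58 − 5·8 = 18; e = 17.2 − 18 = -0.8
h=9: ŷ = 58 − 5·9 = 13; e = 15 − 13 = 2
h=10: ŷ = 58 − 5·10 = 8; e = 9 − 8 = 1
h=11: ŷ = 58 − 5·11 = 3; e = 2.4 − 3 = -0.6
|e| > 0.9: h=6 (|e|=3.8), h=7 (|e|=5.4), h=9 (|e|=2), h=10 (|e|=1) → 4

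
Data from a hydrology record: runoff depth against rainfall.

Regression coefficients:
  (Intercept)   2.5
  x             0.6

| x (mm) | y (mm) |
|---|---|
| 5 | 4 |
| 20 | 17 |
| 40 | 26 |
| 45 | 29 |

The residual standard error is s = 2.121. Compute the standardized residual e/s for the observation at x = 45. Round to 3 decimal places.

-0.236

ŷ = 2.5 + 0.6·45 = 29.5
e = 29 − 29.5 = -0.5
e/s = -0.5 / 2.121 = -0.236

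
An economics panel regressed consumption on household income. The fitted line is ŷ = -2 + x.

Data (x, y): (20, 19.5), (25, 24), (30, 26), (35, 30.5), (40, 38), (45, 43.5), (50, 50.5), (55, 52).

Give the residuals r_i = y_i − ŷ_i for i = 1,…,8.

1.5, 1, -2, -2.5, 0, 0.5, 2.5, -1

x=20: ŷ = -2 + 20 = 18; r = 19.5 − 18 = 1.5
x=25: ŷ = -2 + 25 = 23; r = 24 − 23 = 1
x=30: ŷ = -2 + 30 = 28; r = 26 − 28 = -2
x=35: ŷ = -2 + 35 = 33; r = 30.5 − 33 = -2.5
x=40: ŷ = -2 + 40 = 38; r = 38 − 38 = 0
x=45: ŷ = -2 + 45 = 43; r = 43.5 − 43 = 0.5
x=50: ŷ = -2 + 50 = 48; r = 50.5 − 48 = 2.5
x=55: ŷ = -2 + 55 = 53; r = 52 − 53 = -1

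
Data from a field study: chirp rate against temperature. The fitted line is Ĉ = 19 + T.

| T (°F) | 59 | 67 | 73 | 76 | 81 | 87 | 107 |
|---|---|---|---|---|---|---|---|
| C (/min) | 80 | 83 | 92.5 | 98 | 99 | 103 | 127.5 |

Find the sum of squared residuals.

T=59: Ĉ = 19 + 59 = 78; e = 80 − 78 = 2
T=67: Ĉ = 19 + 67 = 86; e = 83 − 86 = -3
T=73: Ĉ = 19 + 73 = 92; e = 92.5 − 92 = 0.5
T=76: Ĉ = 19 + 76 = 95; e = 98 − 95 = 3
T=81: Ĉ = 19 + 81 = 100; e = 99 − 100 = -1
T=87: Ĉ = 19 + 87 = 106; e = 103 − 106 = -3
T=107: Ĉ = 19 + 107 = 126; e = 127.5 − 126 = 1.5
SSE = 4 + 9 + 0.25 + 9 + 1 + 9 + 2.25 = 34.5

SSE = 34.5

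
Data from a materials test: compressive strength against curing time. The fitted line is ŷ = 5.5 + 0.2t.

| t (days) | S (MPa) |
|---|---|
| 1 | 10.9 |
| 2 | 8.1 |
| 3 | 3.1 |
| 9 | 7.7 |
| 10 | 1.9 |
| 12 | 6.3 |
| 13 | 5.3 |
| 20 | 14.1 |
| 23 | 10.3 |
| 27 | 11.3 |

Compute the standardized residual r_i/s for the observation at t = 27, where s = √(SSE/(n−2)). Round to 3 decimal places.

t=1: ŷ = 5.5 + 0.2·1 = 5.7; r = 10.9 − 5.7 = 5.2
t=2: ŷ = 5.5 + 0.2·2 = 5.9; r = 8.1 − 5.9 = 2.2
t=3: ŷ = 5.5 + 0.2·3 = 6.1; r = 3.1 − 6.1 = -3
t=9: ŷ = 5.5 + 0.2·9 = 7.3; r = 7.7 − 7.3 = 0.4
t=10: ŷ = 5.5 + 0.2·10 = 7.5; r = 1.9 − 7.5 = -5.6
t=12: ŷ = 5.5 + 0.2·12 = 7.9; r = 6.3 − 7.9 = -1.6
t=13: ŷ = 5.5 + 0.2·13 = 8.1; r = 5.3 − 8.1 = -2.8
t=20: ŷ = 5.5 + 0.2·20 = 9.5; r = 14.1 − 9.5 = 4.6
t=23: ŷ = 5.5 + 0.2·23 = 10.1; r = 10.3 − 10.1 = 0.2
t=27: ŷ = 5.5 + 0.2·27 = 10.9; r = 11.3 − 10.9 = 0.4
SSE = 27.04 + 4.84 + 9 + 0.16 + 31.36 + 2.56 + 7.84 + 21.16 + 0.04 + 0.16 = 104.16
s = √(104.16/8) = 3.60832
r/s = 0.4 / 3.60832 = 0.111

0.111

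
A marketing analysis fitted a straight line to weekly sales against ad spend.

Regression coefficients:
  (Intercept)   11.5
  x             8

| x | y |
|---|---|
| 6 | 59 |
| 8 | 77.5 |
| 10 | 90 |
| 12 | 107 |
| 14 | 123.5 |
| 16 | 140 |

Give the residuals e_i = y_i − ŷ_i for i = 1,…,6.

x=6: ŷ = 11.5 + 8·6 = 59.5; e = 59 − 59.5 = -0.5
x=8: ŷ = 11.5 + 8·8 = 75.5; e = 77.5 − 75.5 = 2
x=10: ŷ = 11.5 + 8·10 = 91.5; e = 90 − 91.5 = -1.5
x=12: ŷ = 11.5 + 8·12 = 107.5; e = 107 − 107.5 = -0.5
x=14: ŷ = 11.5 + 8·14 = 123.5; e = 123.5 − 123.5 = 0
x=16: ŷ = 11.5 + 8·16 = 139.5; e = 140 − 139.5 = 0.5

-0.5, 2, -1.5, -0.5, 0, 0.5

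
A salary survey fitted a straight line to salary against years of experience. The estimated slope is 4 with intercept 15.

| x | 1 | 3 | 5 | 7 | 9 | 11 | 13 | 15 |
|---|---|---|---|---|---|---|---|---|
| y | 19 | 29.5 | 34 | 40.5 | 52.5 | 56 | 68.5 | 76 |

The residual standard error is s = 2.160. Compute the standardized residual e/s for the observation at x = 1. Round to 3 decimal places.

0.000

ŷ = 15 + 4·1 = 19
e = 19 − 19 = 0
e/s = 0 / 2.160 = 0.000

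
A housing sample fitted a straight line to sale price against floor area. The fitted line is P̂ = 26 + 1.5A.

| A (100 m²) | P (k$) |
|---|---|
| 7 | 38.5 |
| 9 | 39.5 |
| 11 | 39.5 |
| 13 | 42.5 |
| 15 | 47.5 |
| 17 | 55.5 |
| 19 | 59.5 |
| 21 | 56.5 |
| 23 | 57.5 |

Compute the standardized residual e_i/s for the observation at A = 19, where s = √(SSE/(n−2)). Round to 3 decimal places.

1.538

A=7: P̂ = 26 + 1.5·7 = 36.5; e = 38.5 − 36.5 = 2
A=9: P̂ = 26 + 1.5·9 = 39.5; e = 39.5 − 39.5 = 0
A=11: P̂ = 26 + 1.5·11 = 42.5; e = 39.5 − 42.5 = -3
A=13: P̂ = 26 + 1.5·13 = 45.5; e = 42.5 − 45.5 = -3
A=15: P̂ = 26 + 1.5·15 = 48.5; e = 47.5 − 48.5 = -1
A=17: P̂ = 26 + 1.5·17 = 51.5; e = 55.5 − 51.5 = 4
A=19: P̂ = 26 + 1.5·19 = 54.5; e = 59.5 − 54.5 = 5
A=21: P̂ = 26 + 1.5·21 = 57.5; e = 56.5 − 57.5 = -1
A=23: P̂ = 26 + 1.5·23 = 60.5; e = 57.5 − 60.5 = -3
SSE = 4 + 0 + 9 + 9 + 1 + 16 + 25 + 1 + 9 = 74
s = √(74/7) = 3.25137
e/s = 5 / 3.25137 = 1.538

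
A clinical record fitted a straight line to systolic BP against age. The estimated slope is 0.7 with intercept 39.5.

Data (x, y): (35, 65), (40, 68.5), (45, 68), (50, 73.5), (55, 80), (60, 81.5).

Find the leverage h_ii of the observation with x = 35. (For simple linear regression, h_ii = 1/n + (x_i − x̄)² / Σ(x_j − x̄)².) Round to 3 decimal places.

h = 0.524

x̄ = (35 + 40 + 45 + 50 + 55 + 60)/6 = 47.5
Σ(x − x̄)² = 156.25 + 56.25 + 6.25 + 6.25 + 56.25 + 156.25 = 437.5
h = 1/6 + (-12.5)²/437.5 = 0.166667 + 0.357143 = 0.524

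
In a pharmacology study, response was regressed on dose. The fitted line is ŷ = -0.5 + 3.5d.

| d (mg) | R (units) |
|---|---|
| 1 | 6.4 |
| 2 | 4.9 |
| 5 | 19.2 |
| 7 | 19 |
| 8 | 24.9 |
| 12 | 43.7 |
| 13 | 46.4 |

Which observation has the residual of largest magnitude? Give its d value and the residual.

d = 7, e = -5

d=1: ŷ = -0.5 + 3.5·1 = 3; e = 6.4 − 3 = 3.4
d=2: ŷ = -0.5 + 3.5·2 = 6.5; e = 4.9 − 6.5 = -1.6
d=5: ŷ = -0.5 + 3.5·5 = 17; e = 19.2 − 17 = 2.2
d=7: ŷ = -0.5 + 3.5·7 = 24; e = 19 − 24 = -5
d=8: ŷ = -0.5 + 3.5·8 = 27.5; e = 24.9 − 27.5 = -2.6
d=12: ŷ = -0.5 + 3.5·12 = 41.5; e = 43.7 − 41.5 = 2.2
d=13: ŷ = -0.5 + 3.5·13 = 45; e = 46.4 − 45 = 1.4
Largest |e| is 5 at d = 7, residual -5.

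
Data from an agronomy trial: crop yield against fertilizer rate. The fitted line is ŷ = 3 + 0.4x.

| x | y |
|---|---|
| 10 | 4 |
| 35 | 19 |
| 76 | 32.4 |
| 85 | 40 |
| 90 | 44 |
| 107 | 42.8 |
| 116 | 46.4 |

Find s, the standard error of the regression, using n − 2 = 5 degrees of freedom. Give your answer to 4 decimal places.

s = 3.6332

x=10: ŷ = 3 + 0.4·10 = 7; e = 4 − 7 = -3
x=35: ŷ = 3 + 0.4·35 = 17; e = 19 − 17 = 2
x=76: ŷ = 3 + 0.4·76 = 33.4; e = 32.4 − 33.4 = -1
x=85: ŷ = 3 + 0.4·85 = 37; e = 40 − 37 = 3
x=90: ŷ = 3 + 0.4·90 = 39; e = 44 − 39 = 5
x=107: ŷ = 3 + 0.4·107 = 45.8; e = 42.8 − 45.8 = -3
x=116: ŷ = 3 + 0.4·116 = 49.4; e = 46.4 − 49.4 = -3
SSE = 9 + 4 + 1 + 9 + 25 + 9 + 9 = 66
s = √(66/5) = √13.2 ≈ 3.6332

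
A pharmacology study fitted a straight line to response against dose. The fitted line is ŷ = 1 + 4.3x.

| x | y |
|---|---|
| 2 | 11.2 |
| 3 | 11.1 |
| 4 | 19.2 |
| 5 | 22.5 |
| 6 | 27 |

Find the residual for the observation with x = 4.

r = 1

ŷ = 1 + 4.3·4 = 18.2
r = 19.2 − 18.2 = 1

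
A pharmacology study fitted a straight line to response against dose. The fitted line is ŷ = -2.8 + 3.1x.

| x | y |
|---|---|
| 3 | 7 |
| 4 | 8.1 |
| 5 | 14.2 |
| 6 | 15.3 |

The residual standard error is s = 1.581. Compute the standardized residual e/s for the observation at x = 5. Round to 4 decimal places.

0.9488

ŷ = -2.8 + 3.1·5 = 12.7
e = 14.2 − 12.7 = 1.5
e/s = 1.5 / 1.581 = 0.9488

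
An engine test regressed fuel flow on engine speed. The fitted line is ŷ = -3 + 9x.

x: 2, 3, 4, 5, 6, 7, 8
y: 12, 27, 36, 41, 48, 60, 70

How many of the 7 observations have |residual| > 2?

x=2: ŷ = -3 + 9·2 = 15; e = 12 − 15 = -3
x=3: ŷ = -3 + 9·3 = 24; e = 27 − 24 = 3
x=4: ŷ = -3 + 9·4 = 33; e = 36 − 33 = 3
x=5: ŷ = -3 + 9·5 = 42; e = 41 − 42 = -1
x=6: ŷ = -3 + 9·6 = 51; e = 48 − 51 = -3
x=7: ŷ = -3 + 9·7 = 60; e = 60 − 60 = 0
x=8: ŷ = -3 + 9·8 = 69; e = 70 − 69 = 1
|e| > 2: x=2 (|e|=3), x=3 (|e|=3), x=4 (|e|=3), x=6 (|e|=3) → 4

4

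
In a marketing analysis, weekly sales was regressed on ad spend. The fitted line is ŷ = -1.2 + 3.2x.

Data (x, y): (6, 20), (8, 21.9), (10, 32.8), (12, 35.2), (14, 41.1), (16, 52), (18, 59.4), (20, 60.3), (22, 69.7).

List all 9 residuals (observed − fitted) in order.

x=6: ŷ = -1.2 + 3.2·6 = 18; e = 20 − 18 = 2
x=8: ŷ = -1.2 + 3.2·8 = 24.4; e = 21.9 − 24.4 = -2.5
x=10: ŷ = -1.2 + 3.2·10 = 30.8; e = 32.8 − 30.8 = 2
x=12: ŷ = -1.2 + 3.2·12 = 37.2; e = 35.2 − 37.2 = -2
x=14: ŷ = -1.2 + 3.2·14 = 43.6; e = 41.1 − 43.6 = -2.5
x=16: ŷ = -1.2 + 3.2·16 = 50; e = 52 − 50 = 2
x=18: ŷ = -1.2 + 3.2·18 = 56.4; e = 59.4 − 56.4 = 3
x=20: ŷ = -1.2 + 3.2·20 = 62.8; e = 60.3 − 62.8 = -2.5
x=22: ŷ = -1.2 + 3.2·22 = 69.2; e = 69.7 − 69.2 = 0.5

2, -2.5, 2, -2, -2.5, 2, 3, -2.5, 0.5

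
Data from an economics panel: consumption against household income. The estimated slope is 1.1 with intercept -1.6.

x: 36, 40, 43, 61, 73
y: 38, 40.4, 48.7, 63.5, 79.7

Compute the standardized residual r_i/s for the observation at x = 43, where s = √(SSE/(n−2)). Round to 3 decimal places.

x=36: ŷ = -1.6 + 1.1·36 = 38; r = 38 − 38 = 0
x=40: ŷ = -1.6 + 1.1·40 = 42.4; r = 40.4 − 42.4 = -2
x=43: ŷ = -1.6 + 1.1·43 = 45.7; r = 48.7 − 45.7 = 3
x=61: ŷ = -1.6 + 1.1·61 = 65.5; r = 63.5 − 65.5 = -2
x=73: ŷ = -1.6 + 1.1·73 = 78.7; r = 79.7 − 78.7 = 1
SSE = 0 + 4 + 9 + 4 + 1 = 18
s = √(18/3) = 2.44949
r/s = 3 / 2.44949 = 1.225

1.225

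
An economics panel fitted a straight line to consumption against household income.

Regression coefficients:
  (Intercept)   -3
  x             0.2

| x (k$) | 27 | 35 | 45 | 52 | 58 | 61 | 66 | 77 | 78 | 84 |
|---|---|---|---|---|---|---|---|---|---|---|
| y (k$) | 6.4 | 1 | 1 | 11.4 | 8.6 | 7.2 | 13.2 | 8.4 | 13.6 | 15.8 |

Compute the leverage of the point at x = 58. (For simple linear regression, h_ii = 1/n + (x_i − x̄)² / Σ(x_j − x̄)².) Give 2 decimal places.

h = 0.10

x̄ = (27 + 35 + 45 + 52 + 58 + 61 + 66 + 77 + 78 + 84)/10 = 58.3
Σ(x − x̄)² = 979.69 + 542.89 + 176.89 + 39.69 + 0.09 + 7.29 + 59.29 + 349.69 + 388.09 + 660.49 = 3204.1
h = 1/10 + (-0.3)²/3204.1 = 0.1 + 2.8089e-05 = 0.10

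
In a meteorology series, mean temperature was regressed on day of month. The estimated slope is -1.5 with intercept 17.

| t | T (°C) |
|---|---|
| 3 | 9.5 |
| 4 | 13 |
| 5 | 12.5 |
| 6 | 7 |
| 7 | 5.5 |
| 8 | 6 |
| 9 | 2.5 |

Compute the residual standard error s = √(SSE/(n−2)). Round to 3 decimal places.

t=3: T̂ = 17 − 1.5·3 = 12.5; e = 9.5 − 12.5 = -3
t=4: T̂ = 17 − 1.5·4 = 11; e = 13 − 11 = 2
t=5: T̂ = 17 − 1.5·5 = 9.5; e = 12.5 − 9.5 = 3
t=6: T̂ = 17 − 1.5·6 = 8; e = 7 − 8 = -1
t=7: T̂ = 17 − 1.5·7 = 6.5; e = 5.5 − 6.5 = -1
t=8: T̂ = 17 − 1.5·8 = 5; e = 6 − 5 = 1
t=9: T̂ = 17 − 1.5·9 = 3.5; e = 2.5 − 3.5 = -1
SSE = 9 + 4 + 9 + 1 + 1 + 1 + 1 = 26
s = √(26/5) = √5.2 ≈ 2.280

s = 2.280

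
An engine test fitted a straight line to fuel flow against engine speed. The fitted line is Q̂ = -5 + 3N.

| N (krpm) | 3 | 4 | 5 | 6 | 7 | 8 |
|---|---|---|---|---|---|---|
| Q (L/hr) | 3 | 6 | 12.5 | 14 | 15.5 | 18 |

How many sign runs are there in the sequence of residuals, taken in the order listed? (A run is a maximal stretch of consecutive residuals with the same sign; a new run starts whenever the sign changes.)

3 runs

N=3: Q̂ = -5 + 3·3 = 4; e = 3 − 4 = -1
N=4: Q̂ = -5 + 3·4 = 7; e = 6 − 7 = -1
N=5: Q̂ = -5 + 3·5 = 10; e = 12.5 − 10 = 2.5
N=6: Q̂ = -5 + 3·6 = 13; e = 14 − 13 = 1
N=7: Q̂ = -5 + 3·7 = 16; e = 15.5 − 16 = -0.5
N=8: Q̂ = -5 + 3·8 = 19; e = 18 − 19 = -1
Signs: − − + + − −
Runs: −×2, +×2, −×2 → 3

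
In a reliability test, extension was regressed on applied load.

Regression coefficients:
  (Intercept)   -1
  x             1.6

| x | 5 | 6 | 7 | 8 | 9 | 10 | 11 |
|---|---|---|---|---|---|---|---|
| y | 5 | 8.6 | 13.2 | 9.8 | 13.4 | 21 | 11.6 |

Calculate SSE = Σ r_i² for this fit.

SSE = 78

x=5: ŷ = -1 + 1.6·5 = 7; r = 5 − 7 = -2
x=6: ŷ = -1 + 1.6·6 = 8.6; r = 8.6 − 8.6 = 0
x=7: ŷ = -1 + 1.6·7 = 10.2; r = 13.2 − 10.2 = 3
x=8: ŷ = -1 + 1.6·8 = 11.8; r = 9.8 − 11.8 = -2
x=9: ŷ = -1 + 1.6·9 = 13.4; r = 13.4 − 13.4 = 0
x=10: ŷ = -1 + 1.6·10 = 15; r = 21 − 15 = 6
x=11: ŷ = -1 + 1.6·11 = 16.6; r = 11.6 − 16.6 = -5
SSE = 4 + 0 + 9 + 4 + 0 + 36 + 25 = 78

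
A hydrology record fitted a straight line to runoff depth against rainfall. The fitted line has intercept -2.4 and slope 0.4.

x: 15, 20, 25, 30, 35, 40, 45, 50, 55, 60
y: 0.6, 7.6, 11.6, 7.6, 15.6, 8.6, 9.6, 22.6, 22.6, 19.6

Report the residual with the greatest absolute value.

e = -6

x=15: ŷ = -2.4 + 0.4·15 = 3.6; e = 0.6 − 3.6 = -3
x=20: ŷ = -2.4 + 0.4·20 = 5.6; e = 7.6 − 5.6 = 2
x=25: ŷ = -2.4 + 0.4·25 = 7.6; e = 11.6 − 7.6 = 4
x=30: ŷ = -2.4 + 0.4·30 = 9.6; e = 7.6 − 9.6 = -2
x=35: ŷ = -2.4 + 0.4·35 = 11.6; e = 15.6 − 11.6 = 4
x=40: ŷ = -2.4 + 0.4·40 = 13.6; e = 8.6 − 13.6 = -5
x=45: ŷ = -2.4 + 0.4·45 = 15.6; e = 9.6 − 15.6 = -6
x=50: ŷ = -2.4 + 0.4·50 = 17.6; e = 22.6 − 17.6 = 5
x=55: ŷ = -2.4 + 0.4·55 = 19.6; e = 22.6 − 19.6 = 3
x=60: ŷ = -2.4 + 0.4·60 = 21.6; e = 19.6 − 21.6 = -2
Largest |e| is 6 at x = 45, residual -6.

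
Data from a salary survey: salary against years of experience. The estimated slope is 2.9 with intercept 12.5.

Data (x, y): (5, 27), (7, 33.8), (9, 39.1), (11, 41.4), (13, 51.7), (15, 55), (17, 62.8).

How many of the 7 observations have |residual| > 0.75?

5

x=5: ŷ = 12.5 + 2.9·5 = 27; e = 27 − 27 = 0
x=7: ŷ = 12.5 + 2.9·7 = 32.8; e = 33.8 − 32.8 = 1
x=9: ŷ = 12.5 + 2.9·9 = 38.6; e = 39.1 − 38.6 = 0.5
x=11: ŷ = 12.5 + 2.9·11 = 44.4; e = 41.4 − 44.4 = -3
x=13: ŷ = 12.5 + 2.9·13 = 50.2; e = 51.7 − 50.2 = 1.5
x=15: ŷ = 12.5 + 2.9·15 = 56; e = 55 − 56 = -1
x=17: ŷ = 12.5 + 2.9·17 = 61.8; e = 62.8 − 61.8 = 1
|e| > 0.75: x=7 (|e|=1), x=11 (|e|=3), x=13 (|e|=1.5), x=15 (|e|=1), x=17 (|e|=1) → 5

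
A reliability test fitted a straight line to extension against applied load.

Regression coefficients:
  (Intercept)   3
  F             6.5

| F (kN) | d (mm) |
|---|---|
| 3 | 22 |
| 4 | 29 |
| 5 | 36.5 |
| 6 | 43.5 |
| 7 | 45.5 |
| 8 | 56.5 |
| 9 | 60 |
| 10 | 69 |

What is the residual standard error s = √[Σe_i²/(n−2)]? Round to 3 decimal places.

s = 1.732

F=3: ŷ = 3 + 6.5·3 = 22.5; e = 22 − 22.5 = -0.5
F=4: ŷ = 3 + 6.5·4 = 29; e = 29 − 29 = 0
F=5: ŷ = 3 + 6.5·5 = 35.5; e = 36.5 − 35.5 = 1
F=6: ŷ = 3 + 6.5·6 = 42; e = 43.5 − 42 = 1.5
F=7: ŷ = 3 + 6.5·7 = 48.5; e = 45.5 − 48.5 = -3
F=8: ŷ = 3 + 6.5·8 = 55; e = 56.5 − 55 = 1.5
F=9: ŷ = 3 + 6.5·9 = 61.5; e = 60 − 61.5 = -1.5
F=10: ŷ = 3 + 6.5·10 = 68; e = 69 − 68 = 1
SSE = 0.25 + 0 + 1 + 2.25 + 9 + 2.25 + 2.25 + 1 = 18
s = √(18/6) = √3 ≈ 1.732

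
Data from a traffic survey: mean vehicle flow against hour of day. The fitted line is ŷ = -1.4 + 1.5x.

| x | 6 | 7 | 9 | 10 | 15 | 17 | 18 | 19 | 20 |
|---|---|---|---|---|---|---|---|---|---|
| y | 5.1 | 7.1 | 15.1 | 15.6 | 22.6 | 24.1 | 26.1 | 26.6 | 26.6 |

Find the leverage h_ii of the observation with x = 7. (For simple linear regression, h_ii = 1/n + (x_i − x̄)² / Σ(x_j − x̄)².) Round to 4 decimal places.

x̄ = (6 + 7 + 9 + 10 + 15 + 17 + 18 + 19 + 20)/9 = 13.4444
Σ(x − x̄)² = 55.4198 + 41.5309 + 19.7531 + 11.8642 + 2.41975 + 12.642 + 20.7531 + 30.8642 + 42.9753 = 238.222
h = 1/9 + (-6.44444)²/238.222 = 0.111111 + 0.174337 = 0.2854

h = 0.2854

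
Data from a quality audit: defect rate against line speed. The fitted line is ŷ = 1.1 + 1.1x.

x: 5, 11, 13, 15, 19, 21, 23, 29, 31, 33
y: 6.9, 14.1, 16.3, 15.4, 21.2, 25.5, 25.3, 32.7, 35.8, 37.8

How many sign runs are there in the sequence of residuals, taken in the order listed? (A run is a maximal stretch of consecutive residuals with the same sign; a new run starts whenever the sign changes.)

5 runs

x=5: ŷ = 1.1 + 1.1·5 = 6.6; e = 6.9 − 6.6 = 0.3
x=11: ŷ = 1.1 + 1.1·11 = 13.2; e = 14.1 − 13.2 = 0.9
x=13: ŷ = 1.1 + 1.1·13 = 15.4; e = 16.3 − 15.4 = 0.9
x=15: ŷ = 1.1 + 1.1·15 = 17.6; e = 15.4 − 17.6 = -2.2
x=19: ŷ = 1.1 + 1.1·19 = 22; e = 21.2 − 22 = -0.8
x=21: ŷ = 1.1 + 1.1·21 = 24.2; e = 25.5 − 24.2 = 1.3
x=23: ŷ = 1.1 + 1.1·23 = 26.4; e = 25.3 − 26.4 = -1.1
x=29: ŷ = 1.1 + 1.1·29 = 33; e = 32.7 − 33 = -0.3
x=31: ŷ = 1.1 + 1.1·31 = 35.2; e = 35.8 − 35.2 = 0.6
x=33: ŷ = 1.1 + 1.1·33 = 37.4; e = 37.8 − 37.4 = 0.4
Signs: + + + − − + − − + +
Runs: +×3, −×2, +×1, −×2, +×2 → 5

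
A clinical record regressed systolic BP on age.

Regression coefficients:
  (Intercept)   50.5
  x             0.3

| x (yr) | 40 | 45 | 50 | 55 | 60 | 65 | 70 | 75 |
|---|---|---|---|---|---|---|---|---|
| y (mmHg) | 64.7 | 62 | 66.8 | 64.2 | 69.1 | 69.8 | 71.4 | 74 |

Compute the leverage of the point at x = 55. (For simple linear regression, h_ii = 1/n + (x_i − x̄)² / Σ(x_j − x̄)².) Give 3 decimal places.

x̄ = (40 + 45 + 50 + 55 + 60 + 65 + 70 + 75)/8 = 57.5
Σ(x − x̄)² = 306.25 + 156.25 + 56.25 + 6.25 + 6.25 + 56.25 + 156.25 + 306.25 = 1050
h = 1/8 + (-2.5)²/1050 = 0.125 + 0.00595238 = 0.131

h = 0.131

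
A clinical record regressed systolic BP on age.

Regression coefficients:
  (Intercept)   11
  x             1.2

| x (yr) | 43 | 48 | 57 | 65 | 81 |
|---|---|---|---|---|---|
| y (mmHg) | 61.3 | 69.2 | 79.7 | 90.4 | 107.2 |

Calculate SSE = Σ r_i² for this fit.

x=43: ŷ = 11 + 1.2·43 = 62.6; r = 61.3 − 62.6 = -1.3
x=48: ŷ = 11 + 1.2·48 = 68.6; r = 69.2 − 68.6 = 0.6
x=57: ŷ = 11 + 1.2·57 = 79.4; r = 79.7 − 79.4 = 0.3
x=65: ŷ = 11 + 1.2·65 = 89; r = 90.4 − 89 = 1.4
x=81: ŷ = 11 + 1.2·81 = 108.2; r = 107.2 − 108.2 = -1
SSE = 1.69 + 0.36 + 0.09 + 1.96 + 1 = 5.1

SSE = 5.1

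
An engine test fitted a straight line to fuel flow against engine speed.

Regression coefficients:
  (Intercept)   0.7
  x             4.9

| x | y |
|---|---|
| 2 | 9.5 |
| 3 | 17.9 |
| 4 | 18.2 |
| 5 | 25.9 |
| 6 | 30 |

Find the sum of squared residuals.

x=2: ŷ = 0.7 + 4.9·2 = 10.5; r = 9.5 − 10.5 = -1
x=3: ŷ = 0.7 + 4.9·3 = 15.4; r = 17.9 − 15.4 = 2.5
x=4: ŷ = 0.7 + 4.9·4 = 20.3; r = 18.2 − 20.3 = -2.1
x=5: ŷ = 0.7 + 4.9·5 = 25.2; r = 25.9 − 25.2 = 0.7
x=6: ŷ = 0.7 + 4.9·6 = 30.1; r = 30 − 30.1 = -0.1
SSE = 1 + 6.25 + 4.41 + 0.49 + 0.01 = 12.16

SSE = 12.16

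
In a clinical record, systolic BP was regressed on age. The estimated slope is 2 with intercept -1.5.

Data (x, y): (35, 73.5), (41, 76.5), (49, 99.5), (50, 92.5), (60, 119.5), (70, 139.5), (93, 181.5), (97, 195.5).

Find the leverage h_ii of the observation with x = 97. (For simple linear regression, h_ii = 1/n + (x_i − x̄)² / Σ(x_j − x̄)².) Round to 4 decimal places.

h = 0.4552

x̄ = (35 + 41 + 49 + 50 + 60 + 70 + 93 + 97)/8 = 61.875
Σ(x − x̄)² = 722.266 + 435.766 + 165.766 + 141.016 + 3.51562 + 66.0156 + 968.766 + 1233.77 = 3736.88
h = 1/8 + (35.125)²/3736.88 = 0.125 + 0.33016 = 0.4552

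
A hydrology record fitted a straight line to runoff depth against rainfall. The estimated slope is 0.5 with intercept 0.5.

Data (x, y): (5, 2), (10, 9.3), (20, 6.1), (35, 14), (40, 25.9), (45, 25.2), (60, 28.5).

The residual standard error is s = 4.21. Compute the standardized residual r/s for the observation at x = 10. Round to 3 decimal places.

0.903

ŷ = 0.5 + 0.5·10 = 5.5
r = 9.3 − 5.5 = 3.8
r/s = 3.8 / 4.21 = 0.903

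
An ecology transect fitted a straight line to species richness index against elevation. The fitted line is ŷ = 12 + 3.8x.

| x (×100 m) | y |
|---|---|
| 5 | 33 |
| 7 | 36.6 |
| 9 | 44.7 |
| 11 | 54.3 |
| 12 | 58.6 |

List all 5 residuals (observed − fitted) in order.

2, -2, -1.5, 0.5, 1

x=5: ŷ = 12 + 3.8·5 = 31; r = 33 − 31 = 2
x=7: ŷ = 12 + 3.8·7 = 38.6; r = 36.6 − 38.6 = -2
x=9: ŷ = 12 + 3.8·9 = 46.2; r = 44.7 − 46.2 = -1.5
x=11: ŷ = 12 + 3.8·11 = 53.8; r = 54.3 − 53.8 = 0.5
x=12: ŷ = 12 + 3.8·12 = 57.6; r = 58.6 − 57.6 = 1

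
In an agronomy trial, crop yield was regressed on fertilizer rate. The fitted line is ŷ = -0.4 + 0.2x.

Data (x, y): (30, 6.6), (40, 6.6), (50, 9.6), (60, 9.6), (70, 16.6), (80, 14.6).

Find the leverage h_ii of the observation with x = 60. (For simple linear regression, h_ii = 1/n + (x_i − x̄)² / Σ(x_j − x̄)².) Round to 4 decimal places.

x̄ = (30 + 40 + 50 + 60 + 70 + 80)/6 = 55
Σ(x − x̄)² = 625 + 225 + 25 + 25 + 225 + 625 = 1750
h = 1/6 + (5)²/1750 = 0.166667 + 0.0142857 = 0.1810

h = 0.1810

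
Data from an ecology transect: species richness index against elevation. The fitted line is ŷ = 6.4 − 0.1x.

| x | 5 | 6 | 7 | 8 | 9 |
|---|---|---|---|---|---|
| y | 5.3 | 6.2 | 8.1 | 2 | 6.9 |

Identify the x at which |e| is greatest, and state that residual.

x=5: ŷ = 6.4 − 0.1·5 = 5.9; e = 5.3 − 5.9 = -0.6
x=6: ŷ = 6.4 − 0.1·6 = 5.8; e = 6.2 − 5.8 = 0.4
x=7: ŷ = 6.4 − 0.1·7 = 5.7; e = 8.1 − 5.7 = 2.4
x=8: ŷ = 6.4 − 0.1·8 = 5.6; e = 2 − 5.6 = -3.6
x=9: ŷ = 6.4 − 0.1·9 = 5.5; e = 6.9 − 5.5 = 1.4
Largest |e| is 3.6 at x = 8, residual -3.6.

x = 8, e = -3.6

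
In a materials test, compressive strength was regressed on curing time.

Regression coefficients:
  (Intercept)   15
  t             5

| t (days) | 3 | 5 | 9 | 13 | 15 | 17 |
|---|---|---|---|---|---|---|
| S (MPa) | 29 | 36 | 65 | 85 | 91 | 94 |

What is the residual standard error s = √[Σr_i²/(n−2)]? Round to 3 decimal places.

t=3: ŷ = 15 + 5·3 = 30; r = 29 − 30 = -1
t=5: ŷ = 15 + 5·5 = 40; r = 36 − 40 = -4
t=9: ŷ = 15 + 5·9 = 60; r = 65 − 60 = 5
t=13: ŷ = 15 + 5·13 = 80; r = 85 − 80 = 5
t=15: ŷ = 15 + 5·15 = 90; r = 91 − 90 = 1
t=17: ŷ = 15 + 5·17 = 100; r = 94 − 100 = -6
SSE = 1 + 16 + 25 + 25 + 1 + 36 = 104
s = √(104/4) = √26 ≈ 5.099

s = 5.099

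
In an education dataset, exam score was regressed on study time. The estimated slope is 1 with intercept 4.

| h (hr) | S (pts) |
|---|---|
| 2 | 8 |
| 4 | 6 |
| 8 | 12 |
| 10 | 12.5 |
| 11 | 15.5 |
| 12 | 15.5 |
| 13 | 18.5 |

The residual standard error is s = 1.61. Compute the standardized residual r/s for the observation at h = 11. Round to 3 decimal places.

ŷ = 4 + 11 = 15
r = 15.5 − 15 = 0.5
r/s = 0.5 / 1.61 = 0.311

0.311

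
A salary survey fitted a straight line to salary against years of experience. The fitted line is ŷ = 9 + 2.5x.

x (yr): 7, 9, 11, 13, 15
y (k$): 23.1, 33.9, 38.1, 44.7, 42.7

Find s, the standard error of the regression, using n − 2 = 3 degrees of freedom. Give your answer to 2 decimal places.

x=7: ŷ = 9 + 2.5·7 = 26.5; e = 23.1 − 26.5 = -3.4
x=9: ŷ = 9 + 2.5·9 = 31.5; e = 33.9 − 31.5 = 2.4
x=11: ŷ = 9 + 2.5·11 = 36.5; e = 38.1 − 36.5 = 1.6
x=13: ŷ = 9 + 2.5·13 = 41.5; e = 44.7 − 41.5 = 3.2
x=15: ŷ = 9 + 2.5·15 = 46.5; e = 42.7 − 46.5 = -3.8
SSE = 11.56 + 5.76 + 2.56 + 10.24 + 14.44 = 44.56
s = √(44.56/3) = √14.8533 ≈ 3.85

s = 3.85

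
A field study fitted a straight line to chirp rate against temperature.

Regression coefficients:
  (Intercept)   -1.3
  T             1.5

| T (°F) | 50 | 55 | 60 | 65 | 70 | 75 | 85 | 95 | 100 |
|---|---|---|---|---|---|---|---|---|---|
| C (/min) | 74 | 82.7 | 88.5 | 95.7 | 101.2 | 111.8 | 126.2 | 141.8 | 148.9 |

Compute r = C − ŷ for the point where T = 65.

ŷ = -1.3 + 1.5·65 = 96.2
r = 95.7 − 96.2 = -0.5

r = -0.5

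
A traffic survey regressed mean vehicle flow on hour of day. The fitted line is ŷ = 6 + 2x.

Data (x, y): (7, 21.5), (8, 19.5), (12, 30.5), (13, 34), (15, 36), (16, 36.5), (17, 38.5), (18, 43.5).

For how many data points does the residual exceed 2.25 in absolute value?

x=7: ŷ = 6 + 2·7 = 20; e = 21.5 − 20 = 1.5
x=8: ŷ = 6 + 2·8 = 22; e = 19.5 − 22 = -2.5
x=12: ŷ = 6 + 2·12 = 30; e = 30.5 − 30 = 0.5
x=13: ŷ = 6 + 2·13 = 32; e = 34 − 32 = 2
x=15: ŷ = 6 + 2·15 = 36; e = 36 − 36 = 0
x=16: ŷ = 6 + 2·16 = 38; e = 36.5 − 38 = -1.5
x=17: ŷ = 6 + 2·17 = 40; e = 38.5 − 40 = -1.5
x=18: ŷ = 6 + 2·18 = 42; e = 43.5 − 42 = 1.5
|e| > 2.25: x=8 (|e|=2.5) → 1

1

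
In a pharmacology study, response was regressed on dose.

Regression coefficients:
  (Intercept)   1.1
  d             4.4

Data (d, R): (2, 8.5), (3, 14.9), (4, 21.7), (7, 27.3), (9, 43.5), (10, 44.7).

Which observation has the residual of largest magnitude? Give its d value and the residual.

d = 7, e = -4.6

d=2: ŷ = 1.1 + 4.4·2 = 9.9; e = 8.5 − 9.9 = -1.4
d=3: ŷ = 1.1 + 4.4·3 = 14.3; e = 14.9 − 14.3 = 0.6
d=4: ŷ = 1.1 + 4.4·4 = 18.7; e = 21.7 − 18.7 = 3
d=7: ŷ = 1.1 + 4.4·7 = 31.9; e = 27.3 − 31.9 = -4.6
d=9: ŷ = 1.1 + 4.4·9 = 40.7; e = 43.5 − 40.7 = 2.8
d=10: ŷ = 1.1 + 4.4·10 = 45.1; e = 44.7 − 45.1 = -0.4
Largest |e| is 4.6 at d = 7, residual -4.6.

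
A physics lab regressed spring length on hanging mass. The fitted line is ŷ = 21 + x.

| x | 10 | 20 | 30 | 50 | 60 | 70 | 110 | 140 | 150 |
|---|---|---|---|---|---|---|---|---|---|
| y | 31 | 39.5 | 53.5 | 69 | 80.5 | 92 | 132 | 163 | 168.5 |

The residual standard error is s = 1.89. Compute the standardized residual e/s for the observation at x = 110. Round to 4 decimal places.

ŷ = 21 + 110 = 131
e = 132 − 131 = 1
e/s = 1 / 1.89 = 0.5291

0.5291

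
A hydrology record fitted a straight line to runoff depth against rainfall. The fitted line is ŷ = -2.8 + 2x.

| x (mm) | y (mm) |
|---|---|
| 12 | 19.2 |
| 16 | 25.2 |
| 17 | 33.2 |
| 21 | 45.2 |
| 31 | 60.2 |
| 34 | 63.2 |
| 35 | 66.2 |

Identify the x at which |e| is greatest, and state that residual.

x=12: ŷ = -2.8 + 2·12 = 21.2; e = 19.2 − 21.2 = -2
x=16: ŷ = -2.8 + 2·16 = 29.2; e = 25.2 − 29.2 = -4
x=17: ŷ = -2.8 + 2·17 = 31.2; e = 33.2 − 31.2 = 2
x=21: ŷ = -2.8 + 2·21 = 39.2; e = 45.2 − 39.2 = 6
x=31: ŷ = -2.8 + 2·31 = 59.2; e = 60.2 − 59.2 = 1
x=34: ŷ = -2.8 + 2·34 = 65.2; e = 63.2 − 65.2 = -2
x=35: ŷ = -2.8 + 2·35 = 67.2; e = 66.2 − 67.2 = -1
Largest |e| is 6 at x = 21, residual 6.

x = 21, e = 6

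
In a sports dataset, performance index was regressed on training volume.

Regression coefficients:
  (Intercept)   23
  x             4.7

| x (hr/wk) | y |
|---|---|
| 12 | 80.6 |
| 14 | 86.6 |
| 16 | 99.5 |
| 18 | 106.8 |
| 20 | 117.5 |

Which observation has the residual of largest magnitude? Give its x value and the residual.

x = 14, e = -2.2

x=12: ŷ = 23 + 4.7·12 = 79.4; e = 80.6 − 79.4 = 1.2
x=14: ŷ = 23 + 4.7·14 = 88.8; e = 86.6 − 88.8 = -2.2
x=16: ŷ = 23 + 4.7·16 = 98.2; e = 99.5 − 98.2 = 1.3
x=18: ŷ = 23 + 4.7·18 = 107.6; e = 106.8 − 107.6 = -0.8
x=20: ŷ = 23 + 4.7·20 = 117; e = 117.5 − 117 = 0.5
Largest |e| is 2.2 at x = 14, residual -2.2.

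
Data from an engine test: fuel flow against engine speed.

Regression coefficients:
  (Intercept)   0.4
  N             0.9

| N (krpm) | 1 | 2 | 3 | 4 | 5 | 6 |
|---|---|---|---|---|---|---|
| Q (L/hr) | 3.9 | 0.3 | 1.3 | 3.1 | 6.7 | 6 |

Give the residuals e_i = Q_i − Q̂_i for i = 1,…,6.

2.6, -1.9, -1.8, -0.9, 1.8, 0.2

N=1: Q̂ = 0.4 + 0.9·1 = 1.3; e = 3.9 − 1.3 = 2.6
N=2: Q̂ = 0.4 + 0.9·2 = 2.2; e = 0.3 − 2.2 = -1.9
N=3: Q̂ = 0.4 + 0.9·3 = 3.1; e = 1.3 − 3.1 = -1.8
N=4: Q̂ = 0.4 + 0.9·4 = 4; e = 3.1 − 4 = -0.9
N=5: Q̂ = 0.4 + 0.9·5 = 4.9; e = 6.7 − 4.9 = 1.8
N=6: Q̂ = 0.4 + 0.9·6 = 5.8; e = 6 − 5.8 = 0.2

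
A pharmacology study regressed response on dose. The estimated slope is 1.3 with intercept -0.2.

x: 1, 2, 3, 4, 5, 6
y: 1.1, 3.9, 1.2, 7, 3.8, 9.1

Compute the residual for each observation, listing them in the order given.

x=1: ŷ = -0.2 + 1.3·1 = 1.1; e = 1.1 − 1.1 = 0
x=2: ŷ = -0.2 + 1.3·2 = 2.4; e = 3.9 − 2.4 = 1.5
x=3: ŷ = -0.2 + 1.3·3 = 3.7; e = 1.2 − 3.7 = -2.5
x=4: ŷ = -0.2 + 1.3·4 = 5; e = 7 − 5 = 2
x=5: ŷ = -0.2 + 1.3·5 = 6.3; e = 3.8 − 6.3 = -2.5
x=6: ŷ = -0.2 + 1.3·6 = 7.6; e = 9.1 − 7.6 = 1.5

0, 1.5, -2.5, 2, -2.5, 1.5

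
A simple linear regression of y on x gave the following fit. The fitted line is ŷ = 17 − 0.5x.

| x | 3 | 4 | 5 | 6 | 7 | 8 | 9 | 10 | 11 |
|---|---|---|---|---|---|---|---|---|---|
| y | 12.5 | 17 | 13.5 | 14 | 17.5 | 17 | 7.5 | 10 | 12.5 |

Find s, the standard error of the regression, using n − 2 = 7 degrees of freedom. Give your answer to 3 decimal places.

x=3: ŷ = 17 − 0.5·3 = 15.5; e = 12.5 − 15.5 = -3
x=4: ŷ = 17 − 0.5·4 = 15; e = 17 − 15 = 2
x=5: ŷ = 17 − 0.5·5 = 14.5; e = 13.5 − 14.5 = -1
x=6: ŷ = 17 − 0.5·6 = 14; e = 14 − 14 = 0
x=7: ŷ = 17 − 0.5·7 = 13.5; e = 17.5 − 13.5 = 4
x=8: ŷ = 17 − 0.5·8 = 13; e = 17 − 13 = 4
x=9: ŷ = 17 − 0.5·9 = 12.5; e = 7.5 − 12.5 = -5
x=10: ŷ = 17 − 0.5·10 = 12; e = 10 − 12 = -2
x=11: ŷ = 17 − 0.5·11 = 11.5; e = 12.5 − 11.5 = 1
SSE = 9 + 4 + 1 + 0 + 16 + 16 + 25 + 4 + 1 = 76
s = √(76/7) = √10.8571 ≈ 3.295

s = 3.295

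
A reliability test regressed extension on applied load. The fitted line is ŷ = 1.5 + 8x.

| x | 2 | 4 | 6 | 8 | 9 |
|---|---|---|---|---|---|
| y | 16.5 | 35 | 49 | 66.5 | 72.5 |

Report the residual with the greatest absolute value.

e = 1.5

x=2: ŷ = 1.5 + 8·2 = 17.5; e = 16.5 − 17.5 = -1
x=4: ŷ = 1.5 + 8·4 = 33.5; e = 35 − 33.5 = 1.5
x=6: ŷ = 1.5 + 8·6 = 49.5; e = 49 − 49.5 = -0.5
x=8: ŷ = 1.5 + 8·8 = 65.5; e = 66.5 − 65.5 = 1
x=9: ŷ = 1.5 + 8·9 = 73.5; e = 72.5 − 73.5 = -1
Largest |e| is 1.5 at x = 4, residual 1.5.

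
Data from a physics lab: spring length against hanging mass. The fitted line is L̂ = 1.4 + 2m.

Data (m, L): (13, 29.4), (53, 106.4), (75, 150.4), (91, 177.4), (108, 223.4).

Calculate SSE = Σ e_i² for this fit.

SSE = 78

m=13: L̂ = 1.4 + 2·13 = 27.4; e = 29.4 − 27.4 = 2
m=53: L̂ = 1.4 + 2·53 = 107.4; e = 106.4 − 107.4 = -1
m=75: L̂ = 1.4 + 2·75 = 151.4; e = 150.4 − 151.4 = -1
m=91: L̂ = 1.4 + 2·91 = 183.4; e = 177.4 − 183.4 = -6
m=108: L̂ = 1.4 + 2·108 = 217.4; e = 223.4 − 217.4 = 6
SSE = 4 + 1 + 1 + 36 + 36 = 78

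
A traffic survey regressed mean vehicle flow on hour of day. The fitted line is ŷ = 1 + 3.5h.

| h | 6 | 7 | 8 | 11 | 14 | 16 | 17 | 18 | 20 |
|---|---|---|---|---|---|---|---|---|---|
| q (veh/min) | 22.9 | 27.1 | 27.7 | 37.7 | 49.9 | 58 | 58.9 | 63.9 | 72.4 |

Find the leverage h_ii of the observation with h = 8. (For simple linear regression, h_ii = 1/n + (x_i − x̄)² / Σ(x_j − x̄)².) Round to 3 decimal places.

h̄ = (6 + 7 + 8 + 11 + 14 + 16 + 17 + 18 + 20)/9 = 13
Σ(h − h̄)² = 49 + 36 + 25 + 4 + 1 + 9 + 16 + 25 + 49 = 214
h = 1/9 + (-5)²/214 = 0.111111 + 0.116822 = 0.228

h = 0.228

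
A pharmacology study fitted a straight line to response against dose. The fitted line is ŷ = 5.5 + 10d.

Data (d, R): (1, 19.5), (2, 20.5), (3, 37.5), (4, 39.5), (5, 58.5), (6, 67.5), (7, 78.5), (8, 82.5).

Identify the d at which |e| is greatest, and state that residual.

d = 4, e = -6

d=1: ŷ = 5.5 + 10·1 = 15.5; e = 19.5 − 15.5 = 4
d=2: ŷ = 5.5 + 10·2 = 25.5; e = 20.5 − 25.5 = -5
d=3: ŷ = 5.5 + 10·3 = 35.5; e = 37.5 − 35.5 = 2
d=4: ŷ = 5.5 + 10·4 = 45.5; e = 39.5 − 45.5 = -6
d=5: ŷ = 5.5 + 10·5 = 55.5; e = 58.5 − 55.5 = 3
d=6: ŷ = 5.5 + 10·6 = 65.5; e = 67.5 − 65.5 = 2
d=7: ŷ = 5.5 + 10·7 = 75.5; e = 78.5 − 75.5 = 3
d=8: ŷ = 5.5 + 10·8 = 85.5; e = 82.5 − 85.5 = -3
Largest |e| is 6 at d = 4, residual -6.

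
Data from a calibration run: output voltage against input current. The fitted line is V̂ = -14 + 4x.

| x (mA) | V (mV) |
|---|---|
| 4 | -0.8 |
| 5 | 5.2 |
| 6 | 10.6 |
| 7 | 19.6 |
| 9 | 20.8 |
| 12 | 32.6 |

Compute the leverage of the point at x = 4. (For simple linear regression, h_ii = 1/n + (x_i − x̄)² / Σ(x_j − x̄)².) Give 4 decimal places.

h = 0.4008

x̄ = (4 + 5 + 6 + 7 + 9 + 12)/6 = 7.16667
Σ(x − x̄)² = 10.0278 + 4.69444 + 1.36111 + 0.0277778 + 3.36111 + 23.3611 = 42.8333
h = 1/6 + (-3.16667)²/42.8333 = 0.166667 + 0.234112 = 0.4008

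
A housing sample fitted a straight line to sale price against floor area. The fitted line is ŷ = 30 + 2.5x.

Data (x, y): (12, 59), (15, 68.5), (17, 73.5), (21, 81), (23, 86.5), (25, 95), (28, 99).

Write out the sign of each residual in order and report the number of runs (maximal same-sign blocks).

5 runs

x=12: ŷ = 30 + 2.5·12 = 60; e = 59 − 60 = -1
x=15: ŷ = 30 + 2.5·15 = 67.5; e = 68.5 − 67.5 = 1
x=17: ŷ = 30 + 2.5·17 = 72.5; e = 73.5 − 72.5 = 1
x=21: ŷ = 30 + 2.5·21 = 82.5; e = 81 − 82.5 = -1.5
x=23: ŷ = 30 + 2.5·23 = 87.5; e = 86.5 − 87.5 = -1
x=25: ŷ = 30 + 2.5·25 = 92.5; e = 95 − 92.5 = 2.5
x=28: ŷ = 30 + 2.5·28 = 100; e = 99 − 100 = -1
Signs: − + + − − + −
Runs: −×1, +×2, −×2, +×1, −×1 → 5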